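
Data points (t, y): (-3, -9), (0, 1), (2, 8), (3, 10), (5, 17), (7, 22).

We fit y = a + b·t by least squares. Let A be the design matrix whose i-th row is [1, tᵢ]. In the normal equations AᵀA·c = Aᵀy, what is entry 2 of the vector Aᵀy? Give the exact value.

Entry 2 ↔ basis t, so (Aᵀy)_{2} = Σᵢ (t)·yᵢ = (-3)·(-9) + (0)·(1) + (2)·(8) + (3)·(10) + (5)·(17) + (7)·(22) = 312.

312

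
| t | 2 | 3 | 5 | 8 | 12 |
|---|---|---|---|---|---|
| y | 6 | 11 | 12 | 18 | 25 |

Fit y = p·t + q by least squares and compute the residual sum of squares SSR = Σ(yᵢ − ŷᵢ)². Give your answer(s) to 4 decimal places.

SSR = 5.7909

Normal-equation sums: Σt·t = 246, Σt = 30, Σ1 = 5.
For Xᵀy: Σt·y = 549, Σy = 72.
Normal equations: [[246, 30]; [30, 5]]·[p, q]ᵀ = [549, 72]ᵀ.
Eliminating q: 5·(row 1) − 30·(row 2) gives 330·p = 5·549 − 30·72 = 585, so p = 39/22.
Then q = (72 − 30·(39/22))/5 = 207/55.
Residuals: -72/55, 211/110, -69/110, 3/55, -2/55; SSR = 637/110.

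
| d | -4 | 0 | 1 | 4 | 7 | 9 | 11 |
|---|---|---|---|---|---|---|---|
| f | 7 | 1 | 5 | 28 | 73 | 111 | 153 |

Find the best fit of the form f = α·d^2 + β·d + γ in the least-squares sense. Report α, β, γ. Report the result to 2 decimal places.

Normal-equation sums: Σd^2·d^2 = 24116, Σd^2·d = 2404, Σd^2 = 284, Σd·d = 284, Σd = 28, Σ1 = 7.
Moment sums: Σd^2·f = 31646, Σd·f = 3282, Σf = 378.
Inverting the 3×3 Gram matrix, [α, β, γ]ᵀ = [122710/122127, 704285/244254, 69256/40709]ᵀ.

α = 1.00, β = 2.88, γ = 1.70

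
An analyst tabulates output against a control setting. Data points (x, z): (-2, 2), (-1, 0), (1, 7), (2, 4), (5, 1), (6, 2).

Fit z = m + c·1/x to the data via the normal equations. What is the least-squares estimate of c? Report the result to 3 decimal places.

AᵀA·[m, c]ᵀ = Aᵀz reads: 6·m + (11/30)·c = 16;  (11/30)·m + (2311/900)·c = 128/15.
(Σ1 = 6, Σ1/x = 11/30, Σ1/x·1/x = 2311/900, Σz = 16, Σ1/x·z = 128/15.)
Δ = 6·(2311/900) − (11/30)² = 2749/180.
m = (16·(2311/900) − (11/30)·(128/15))/(2749/180) = 6832/2749; c = (6·(128/15) − (11/30)·16)/(2749/180) = 8160/2749.

c = 2.968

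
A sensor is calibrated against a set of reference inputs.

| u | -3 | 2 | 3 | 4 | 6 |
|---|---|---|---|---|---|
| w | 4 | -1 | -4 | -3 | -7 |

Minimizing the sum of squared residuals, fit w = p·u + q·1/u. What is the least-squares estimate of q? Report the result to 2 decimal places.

Sums needed: Σu·u = 74, Σu·1/u = 5, Σ1/u·1/u = 9/16.
Moment sums: Σu·w = -80, Σ1/u·w = -61/12.
Normal equations: [[74, 5]; [5, 9/16]]·[p, q]ᵀ = [-80, -61/12]ᵀ.
Eliminating q: (9/16)·(row 1) − 5·(row 2) gives (133/8)·p = (9/16)·(-80) − 5·(-61/12) = -235/12, so p = -470/399.
Then q = ((-61/12) − 5·(-470/399))/(9/16) = 572/399.

q = 1.43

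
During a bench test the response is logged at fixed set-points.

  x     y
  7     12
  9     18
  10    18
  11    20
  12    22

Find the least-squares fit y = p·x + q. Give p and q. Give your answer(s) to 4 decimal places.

The normal system MᵀM·[p, q]ᵀ = Mᵀy is [[495, 49]; [49, 5]]·[p, q]ᵀ = [910, 90]ᵀ.
Δ = 495·5 − 49² = 74.
p = (910·5 − 49·90)/74 = 70/37; q = (495·90 − 49·910)/74 = -20/37.

p = 1.8919, q = -0.5405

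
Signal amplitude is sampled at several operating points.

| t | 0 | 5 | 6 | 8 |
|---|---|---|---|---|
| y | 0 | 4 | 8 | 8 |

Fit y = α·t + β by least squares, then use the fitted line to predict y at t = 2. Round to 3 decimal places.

ŷ = 2.072

Sums needed: Σt·t = 125, Σt = 19, Σ1 = 4.
Moment sums: Σt·y = 132, Σy = 20.
So XᵀX·[α, β]ᵀ = Xᵀy: [[125, 19]; [19, 4]]·[α, β]ᵀ = [132, 20]ᵀ.
det = 125·4 − 19² = 139.
α = (132·4 − 19·20)/139 = 148/139; β = (125·20 − 19·132)/139 = -8/139.
At t = 2: ŷ = (148/139)·(2) + (-8/139)·(1) = 288/139.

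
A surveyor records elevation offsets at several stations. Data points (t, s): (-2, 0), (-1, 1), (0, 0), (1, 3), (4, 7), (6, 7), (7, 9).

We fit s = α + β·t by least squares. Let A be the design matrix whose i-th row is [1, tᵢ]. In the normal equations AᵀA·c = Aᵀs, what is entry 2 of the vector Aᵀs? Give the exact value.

135

Entry 2 ↔ basis t, so (Aᵀs)_{2} = Σᵢ (t)·sᵢ = (-2)·(0) + (-1)·(1) + (0)·(0) + (1)·(3) + (4)·(7) + (6)·(7) + (7)·(9) = 135.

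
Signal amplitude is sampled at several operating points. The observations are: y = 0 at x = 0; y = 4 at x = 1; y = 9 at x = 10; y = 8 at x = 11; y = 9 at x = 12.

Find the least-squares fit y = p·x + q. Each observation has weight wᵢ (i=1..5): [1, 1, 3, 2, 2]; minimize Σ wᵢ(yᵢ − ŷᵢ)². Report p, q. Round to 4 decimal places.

Entries of AᵀWA: Σwᵢ·x·x = 831, Σwᵢ·x = 77, Σwᵢ·1 = 9.
For AᵀWy: Σwᵢ·x·y = 666, Σwᵢ·y = 65.
AᵀWA·[p, q]ᵀ = AᵀWy becomes [[831, 77]; [77, 9]]·[p, q]ᵀ = [666, 65]ᵀ.
Determinant 831·9 − 77² = 1550.
p = (666·9 − 77·65)/1550 = 989/1550; q = (831·65 − 77·666)/1550 = 2733/1550.

p = 0.6381, q = 1.7632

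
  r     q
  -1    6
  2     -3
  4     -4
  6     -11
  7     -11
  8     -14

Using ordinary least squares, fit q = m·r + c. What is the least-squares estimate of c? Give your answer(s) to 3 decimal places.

The normal equations are: 170·m + 26·c = -283;  26·m + 6·c = -37.
det = 170·6 − 26² = 344.
m = ((-283)·6 − 26·(-37))/344 = -92/43; c = (170·(-37) − 26·(-283))/344 = 267/86.

c = 3.105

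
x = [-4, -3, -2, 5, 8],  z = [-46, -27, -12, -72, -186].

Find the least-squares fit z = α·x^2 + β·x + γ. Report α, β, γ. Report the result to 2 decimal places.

α = -2.91, β = 0.05, γ = -0.01

From the data, Σx^2·x^2 = 5074, Σx^2·x = 538, Σx^2 = 118, Σx·x = 118, Σx = 4, Σ1 = 5.
And Σx^2·z = -14731, Σx·z = -1559, Σz = -343.
So AᵀA·[α, β, γ]ᵀ = Aᵀz: [[5074, 538, 118]; [538, 118, 4]; [118, 4, 5]]·[α, β, γ]ᵀ = [-14731, -1559, -343]ᵀ.
Solving the 3×3 system (Gaussian elimination) gives α = -59996/20631, β = 1945/41262, γ = -53/6877.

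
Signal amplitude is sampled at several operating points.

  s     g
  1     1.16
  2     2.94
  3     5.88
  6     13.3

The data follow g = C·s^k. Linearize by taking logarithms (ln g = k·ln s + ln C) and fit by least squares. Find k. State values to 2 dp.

k = 1.38

Linearized form: ln g = k·ln s + ln C. From the 4 transformed points,
Σln s = 3.5835, Σ(ln s)² = 4.8978, Σln g = 5.5862, Σln s·ln g = 7.3304.
Equations: 4.8978·k + 3.5835·ln C = 7.3304;  3.5835·k + 4·ln C = 5.5862.
Slope k = (n·Σln s·ln g − Σln s·Σln g)/(n·Σ(ln s)² − (Σln s)²) = (4·7.3304 − 3.5835·5.5862)/6.7496 = 1.37838; ln C = (Σln g − k·Σln s)/n = 0.16167.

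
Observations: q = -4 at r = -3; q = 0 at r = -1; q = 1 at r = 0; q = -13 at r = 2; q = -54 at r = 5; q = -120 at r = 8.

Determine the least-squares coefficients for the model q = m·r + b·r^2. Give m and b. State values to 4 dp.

m = -3.1904, b = -1.4836

With design matrix X, XᵀX = [[103, 617]; [617, 4819]] and Xᵀq = [-1244, -9118]ᵀ.
Eliminating b: 4819·(row 1) − 617·(row 2) gives 115668·m = 4819·(-1244) − 617·(-9118) = -369030, so m = -61505/19278.
Then b = ((-9118) − 617·(-61505/19278))/4819 = -28601/19278.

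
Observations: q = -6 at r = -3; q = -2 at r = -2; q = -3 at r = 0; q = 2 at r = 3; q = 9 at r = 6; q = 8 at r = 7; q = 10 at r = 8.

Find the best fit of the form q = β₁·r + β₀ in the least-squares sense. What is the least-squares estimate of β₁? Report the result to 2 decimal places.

From the data, Σr·r = 171, Σr = 19, Σ1 = 7.
Moment sums: Σr·q = 218, Σq = 18.
XᵀX·[β₁, β₀]ᵀ = Xᵀq becomes [[171, 19]; [19, 7]]·[β₁, β₀]ᵀ = [218, 18]ᵀ.
Eliminating β₀: 7·(row 1) − 19·(row 2) gives 836·β₁ = 7·218 − 19·18 = 1184, so β₁ = 296/209.
Then β₀ = (18 − 19·(296/209))/7 = -14/11.

β₁ = 1.42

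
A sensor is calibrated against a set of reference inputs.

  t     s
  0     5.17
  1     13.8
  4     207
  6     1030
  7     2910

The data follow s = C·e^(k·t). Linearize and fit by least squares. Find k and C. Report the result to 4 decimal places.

Linearized form: ln s = k·t + ln C. From the 5 transformed points,
AᵀA = [[102.0000, 18.0000]; [18.0000, 5]], rhs = [121.4108, 24.5135]ᵀ  (here Σt = 18.0000, Σ(t)² = 102.0000, Σln s = 24.5135, Σt·ln s = 121.4108).
Slope k = (n·Σt·ln s − Σt·Σln s)/(n·Σ(t)² − (Σt)²) = (5·121.4108 − 18.0000·24.5135)/186.0000 = 0.89146; ln C = (Σln s − k·Σt)/n = 1.69345, so C = exp(1.69345) = 5.43819.

k = 0.8915, C = 5.4382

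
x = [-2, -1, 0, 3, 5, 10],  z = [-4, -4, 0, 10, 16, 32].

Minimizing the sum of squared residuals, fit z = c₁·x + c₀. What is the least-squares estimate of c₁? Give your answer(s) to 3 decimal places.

From the data, Σx·x = 139, Σx = 15, Σ1 = 6.
Right-hand side: Σx·z = 442, Σz = 50.
So MᵀM·[c₁, c₀]ᵀ = Mᵀz: [[139, 15]; [15, 6]]·[c₁, c₀]ᵀ = [442, 50]ᵀ.
Eliminating c₀: 6·(row 1) − 15·(row 2) gives 609·c₁ = 6·442 − 15·50 = 1902, so c₁ = 634/203.
Then c₀ = (50 − 15·(634/203))/6 = 320/609.

c₁ = 3.123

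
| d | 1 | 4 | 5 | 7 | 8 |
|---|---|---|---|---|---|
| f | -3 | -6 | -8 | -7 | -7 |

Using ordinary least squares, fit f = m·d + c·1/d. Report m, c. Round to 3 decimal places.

Compute the Gram sums: Σd·d = 155, Σd·1/d = 5, Σ1/d·1/d = 89261/78400.
Right-hand side: Σd·f = -172, Σ1/d·f = -319/40.
Determinant 155·(89261/78400) − 5² = 2375091/15680.
m = ((-172)·(89261/78400) − 5·(-319/40))/(2375091/15680) = -4075564/3958485; c = (155·(-319/40) − 5·(-172))/(2375091/15680) = -1965880/791697.

m = -1.030, c = -2.483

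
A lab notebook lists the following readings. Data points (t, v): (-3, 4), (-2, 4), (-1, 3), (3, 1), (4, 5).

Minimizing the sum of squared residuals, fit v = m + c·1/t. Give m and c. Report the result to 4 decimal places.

Compute the Gram sums: Σ1 = 5, Σ1/t = -5/4, Σ1/t·1/t = 221/144.
Right-hand side: Σv = 17, Σ1/t·v = -19/4.
Δ = 5·(221/144) − (-5/4)² = 55/9.
m = (17·(221/144) − (-5/4)·(-19/4))/(55/9) = 1451/440; c = (5·(-19/4) − (-5/4)·17)/(55/9) = -9/22.

m = 3.2977, c = -0.4091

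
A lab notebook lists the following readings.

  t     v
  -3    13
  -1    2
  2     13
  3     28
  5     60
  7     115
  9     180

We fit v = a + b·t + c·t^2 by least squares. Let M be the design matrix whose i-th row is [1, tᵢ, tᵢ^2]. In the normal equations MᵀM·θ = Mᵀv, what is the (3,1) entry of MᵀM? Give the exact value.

178

Row 3 ↔ basis t^2, column 1 ↔ basis 1, so (MᵀM)_{3,1} = Σᵢ t^2 = (9)·(1) + (1)·(1) + (4)·(1) + (9)·(1) + (25)·(1) + (49)·(1) + (81)·(1) = 178.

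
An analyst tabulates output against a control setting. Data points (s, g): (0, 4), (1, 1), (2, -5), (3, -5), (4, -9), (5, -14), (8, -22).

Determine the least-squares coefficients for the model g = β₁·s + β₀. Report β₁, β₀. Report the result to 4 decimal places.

Sums needed: Σs·s = 119, Σs = 23, Σ1 = 7.
Right-hand side: Σs·g = -306, Σg = -50.
Δ = 119·7 − 23² = 304.
β₁ = ((-306)·7 − 23·(-50))/304 = -62/19; β₀ = (119·(-50) − 23·(-306))/304 = 68/19.

β₁ = -3.2632, β₀ = 3.5789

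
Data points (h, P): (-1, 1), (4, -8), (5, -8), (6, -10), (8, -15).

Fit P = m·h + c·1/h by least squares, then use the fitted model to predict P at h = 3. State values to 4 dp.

Normal-equation sums: Σh·h = 142, Σh·1/h = 5, Σ1/h·1/h = 16501/14400.
And Σh·P = -253, Σ1/h·P = -977/120.
Normal equations: [[142, 5]; [5, 16501/14400]]·[m, c]ᵀ = [-253, -977/120]ᵀ.
det = 142·(16501/14400) − 5² = 991571/7200.
m = ((-253)·(16501/14400) − 5·(-977/120))/(991571/7200) = -3588553/1983142; c = (142·(-977/120) − 5·(-253))/(991571/7200) = 783960/991571.
At h = 3: P̂ = (-3588553/1983142)·(3) + (783960/991571)·(1/3) = -10243019/1983142.

P̂ = -5.1650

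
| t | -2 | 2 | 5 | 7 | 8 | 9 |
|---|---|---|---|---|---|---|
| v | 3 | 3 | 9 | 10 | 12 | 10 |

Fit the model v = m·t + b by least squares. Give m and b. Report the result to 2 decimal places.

m = 0.85, b = 3.72

XᵀX·[m, b]ᵀ = Xᵀv reads: 227·m + 29·b = 301;  29·m + 6·b = 47.
(Σt·t = 227, Σt = 29, Σ1 = 6, Σt·v = 301, Σv = 47.)
det = 227·6 − 29² = 521.
m = (301·6 − 29·47)/521 = 443/521; b = (227·47 − 29·301)/521 = 1940/521.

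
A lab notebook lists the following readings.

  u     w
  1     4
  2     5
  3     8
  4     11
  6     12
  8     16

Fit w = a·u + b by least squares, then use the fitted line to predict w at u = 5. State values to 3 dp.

Normal-equation sums: Σu·u = 130, Σu = 24, Σ1 = 6.
Moment sums: Σu·w = 282, Σw = 56.
Determinant 130·6 − 24² = 204.
a = (282·6 − 24·56)/204 = 29/17; b = (130·56 − 24·282)/204 = 128/51.
At u = 5: ŵ = (29/17)·(5) + (128/51)·(1) = 563/51.

ŵ = 11.039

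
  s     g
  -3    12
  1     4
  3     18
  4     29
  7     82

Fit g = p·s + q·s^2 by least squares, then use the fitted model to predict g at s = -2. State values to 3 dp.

ĝ = 4.278

From the data, Σs·s = 84, Σs·s^2 = 408, Σs^2·s^2 = 2820.
Right-hand side: Σs·g = 712, Σs^2·g = 4756.
Eliminating q: 2820·(row 1) − 408·(row 2) gives 70416·p = 2820·712 − 408·4756 = 67392, so p = 156/163.
Then q = (4756 − 408·(156/163))/2820 = 757/489.
At s = -2: ĝ = (156/163)·(-2) + (757/489)·(4) = 2092/489.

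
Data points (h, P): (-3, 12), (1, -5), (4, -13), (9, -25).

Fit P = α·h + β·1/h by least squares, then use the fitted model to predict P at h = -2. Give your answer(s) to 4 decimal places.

Entries of XᵀX: Σh·h = 107, Σh·1/h = 4, Σ1/h·1/h = 1537/1296.
And Σh·P = -318, Σ1/h·P = -541/36.
Determinant 107·(1537/1296) − 4² = 143723/1296.
α = ((-318)·(1537/1296) − 4·(-541/36))/(143723/1296) = -410862/143723; β = (107·(-541/36) − 4·(-318))/(143723/1296) = -435420/143723.
At h = -2: P̂ = (-410862/143723)·(-2) + (-435420/143723)·(-1/2) = 1039434/143723.

P̂ = 7.2322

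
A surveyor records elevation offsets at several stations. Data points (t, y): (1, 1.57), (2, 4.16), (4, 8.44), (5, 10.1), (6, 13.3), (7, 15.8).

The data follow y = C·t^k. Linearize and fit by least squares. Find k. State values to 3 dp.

k = 1.155

Let Y = ln y. Fitting Y = k·ln t + ln C by least squares:
Over the data: Σln t = 7.4265, Σ(ln t)² = 11.9895, Σln y = 11.6699, Σln t·ln y = 17.6743.
Normal system: [[11.9895, 7.4265]; [7.4265, 6]]·[k, ln C]ᵀ = [17.6743, 11.6699]ᵀ.
Slope k = (n·Σln t·ln y − Σln t·Σln y)/(n·Σ(ln t)² − (Σln t)²) = (6·17.6743 − 7.4265·11.6699)/16.7835 = 1.15464; ln C = (Σln y − k·Σln t)/n = 0.51582.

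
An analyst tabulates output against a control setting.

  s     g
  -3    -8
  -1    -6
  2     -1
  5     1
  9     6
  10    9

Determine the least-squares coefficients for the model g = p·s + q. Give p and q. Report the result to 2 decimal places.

p = 1.24, q = -4.39

Compute the Gram sums: Σs·s = 220, Σs = 22, Σ1 = 6.
For Xᵀg: Σs·g = 177, Σg = 1.
So XᵀX·[p, q]ᵀ = Xᵀg: [[220, 22]; [22, 6]]·[p, q]ᵀ = [177, 1]ᵀ.
Δ = 220·6 − 22² = 836.
p = (177·6 − 22·1)/836 = 260/209; q = (220·1 − 22·177)/836 = -167/38.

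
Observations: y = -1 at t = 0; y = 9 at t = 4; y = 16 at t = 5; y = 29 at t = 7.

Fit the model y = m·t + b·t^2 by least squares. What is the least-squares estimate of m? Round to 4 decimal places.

With design matrix X, XᵀX = [[90, 532]; [532, 3282]] and Xᵀy = [319, 1965]ᵀ.
Eliminating b: 3282·(row 1) − 532·(row 2) gives 12356·m = 3282·319 − 532·1965 = 1578, so m = 789/6178.
Then b = (1965 − 532·(789/6178))/3282 = 3571/6178.

m = 0.1277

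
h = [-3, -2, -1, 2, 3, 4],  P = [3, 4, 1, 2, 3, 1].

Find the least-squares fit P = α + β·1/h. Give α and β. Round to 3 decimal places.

Setting ∂/∂α … = 0 gives: 6·α + (-3/4)·β = 14;  (-3/4)·α + (257/144)·β = -7/4.
Δ = 6·(257/144) − (-3/4)² = 487/48.
α = (14·(257/144) − (-3/4)·(-7/4))/(487/48) = 7/3; β = (6·(-7/4) − (-3/4)·14)/(487/48) = 0.

α = 2.333, β = 0.000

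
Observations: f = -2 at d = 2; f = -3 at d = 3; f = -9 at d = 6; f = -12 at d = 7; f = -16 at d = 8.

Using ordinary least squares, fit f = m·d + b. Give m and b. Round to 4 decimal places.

m = -2.2612, b = 3.3582

Compute the Gram sums: Σd·d = 162, Σd = 26, Σ1 = 5.
Moment sums: Σd·f = -279, Σf = -42.
Δ = 162·5 − 26² = 134.
m = ((-279)·5 − 26·(-42))/134 = -303/134; b = (162·(-42) − 26·(-279))/134 = 225/67.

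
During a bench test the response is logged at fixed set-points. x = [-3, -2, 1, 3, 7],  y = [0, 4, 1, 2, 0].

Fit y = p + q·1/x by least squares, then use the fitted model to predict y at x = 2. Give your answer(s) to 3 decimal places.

Entries of MᵀM: Σ1 = 5, Σ1/x = 9/14, Σ1/x·1/x = 2633/1764.
Right-hand side: Σy = 7, Σ1/x·y = -1/3.
So MᵀM·[p, q]ᵀ = Mᵀy: [[5, 9/14]; [9/14, 2633/1764]]·[p, q]ᵀ = [7, -1/3]ᵀ.
det = 5·(2633/1764) − (9/14)² = 3109/441.
p = (7·(2633/1764) − (9/14)·(-1/3))/(3109/441) = 18809/12436; q = (5·(-1/3) − (9/14)·7)/(3109/441) = -5439/6218.
At x = 2: ŷ = (18809/12436)·(1) + (-5439/6218)·(1/2) = 6685/6218.

ŷ = 1.075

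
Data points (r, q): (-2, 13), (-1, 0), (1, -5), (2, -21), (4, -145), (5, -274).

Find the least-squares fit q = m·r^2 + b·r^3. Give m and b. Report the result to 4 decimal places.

Setting ∂/∂m … = 0 gives: 915·m + 4149·b = -9207;  4149·m + 19851·b = -43807.
Determinant 915·19851 − 4149² = 949464.
m = ((-9207)·19851 − 4149·(-43807))/949464 = -56273/52748; b = (915·(-43807) − 4149·(-9207))/949464 = -313927/158244.

m = -1.0668, b = -1.9838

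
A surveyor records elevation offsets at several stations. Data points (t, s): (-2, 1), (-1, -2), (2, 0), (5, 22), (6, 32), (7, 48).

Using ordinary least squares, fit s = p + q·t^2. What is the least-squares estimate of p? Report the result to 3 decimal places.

p = -3.577

Entries of AᵀA: Σ1 = 6, Σt^2 = 119, Σt^2·t^2 = 4355.
Moment sums: Σs = 101, Σt^2·s = 4056.
Normal equations: [[6, 119]; [119, 4355]]·[p, q]ᵀ = [101, 4056]ᵀ.
Δ = 6·4355 − 119² = 11969.
p = (101·4355 − 119·4056)/11969 = -42809/11969; q = (6·4056 − 119·101)/11969 = 12317/11969.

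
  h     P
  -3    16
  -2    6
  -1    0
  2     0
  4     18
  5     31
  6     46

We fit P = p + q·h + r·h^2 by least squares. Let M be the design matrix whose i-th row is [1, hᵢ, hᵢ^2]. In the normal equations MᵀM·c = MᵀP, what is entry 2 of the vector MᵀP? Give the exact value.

Entry 2 ↔ basis h, so (MᵀP)_{2} = Σᵢ (h)·Pᵢ = (-3)·(16) + (-2)·(6) + (-1)·(0) + (2)·(0) + (4)·(18) + (5)·(31) + (6)·(46) = 443.

443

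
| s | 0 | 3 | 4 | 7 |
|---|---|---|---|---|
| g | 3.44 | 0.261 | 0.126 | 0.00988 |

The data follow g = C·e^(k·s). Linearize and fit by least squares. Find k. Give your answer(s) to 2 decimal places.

k = -0.83

Let Y = ln g. Fitting Y = k·s + ln C by least squares:
Over the data: Σs = 14.0000, Σ(s)² = 74.0000, Σln g = -6.7965, Σs·ln g = -44.6363.
Normal system: [[74.0000, 14.0000]; [14.0000, 4]]·[k, ln C]ᵀ = [-44.6363, -6.7965]ᵀ.
Slope k = (n·Σs·ln g − Σs·Σln g)/(n·Σ(s)² − (Σs)²) = (4·-44.6363 − 14.0000·-6.7965)/100.0000 = -0.83394; ln C = (Σln g − k·Σs)/n = 1.21969.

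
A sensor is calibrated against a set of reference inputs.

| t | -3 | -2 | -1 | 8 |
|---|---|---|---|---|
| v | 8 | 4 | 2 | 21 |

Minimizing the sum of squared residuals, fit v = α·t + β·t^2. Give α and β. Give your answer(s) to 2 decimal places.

α = -1.20, β = 0.48

The normal system XᵀX·[α, β]ᵀ = Xᵀv is [[78, 476]; [476, 4194]]·[α, β]ᵀ = [134, 1434]ᵀ.
Eliminating β: 4194·(row 1) − 476·(row 2) gives 100556·α = 4194·134 − 476·1434 = -120588, so α = -30147/25139.
Then β = (1434 − 476·(-30147/25139))/4194 = 12017/25139.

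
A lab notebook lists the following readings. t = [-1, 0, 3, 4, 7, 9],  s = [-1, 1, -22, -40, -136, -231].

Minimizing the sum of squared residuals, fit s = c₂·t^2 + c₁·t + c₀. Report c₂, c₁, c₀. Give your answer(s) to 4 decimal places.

Forming AᵀA = [[9300, 1162, 156]; [1162, 156, 22]; [156, 22, 6]] and Aᵀs = [-26214, -3256, -429]ᵀ gives AᵀA·[c₂, c₁, c₀]ᵀ = Aᵀs.
Row-reducing yields c₂ = -70775/23474, c₁ = 14937/11737, c₀ = 52221/23474.

c₂ = -3.0150, c₁ = 1.2726, c₀ = 2.2246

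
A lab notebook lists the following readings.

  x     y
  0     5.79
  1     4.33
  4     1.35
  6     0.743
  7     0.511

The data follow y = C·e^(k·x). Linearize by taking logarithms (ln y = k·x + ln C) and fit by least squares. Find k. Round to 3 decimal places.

k = -0.350

Taking logs, ln y = k·x + ln C, so regress ln y on x.
Σx = 18.0000, Σ(x)² = 102.0000, Σln y = 2.5534, Σx·ln y = -3.8161.
Equations: 102.0000·k + 18.0000·ln C = -3.8161;  18.0000·k + 5·ln C = 2.5534.
Δ = 102.0000·5 − (18.0000)² = 186.0000; k = (-3.8161·5 − 18.0000·2.5534)/186.0000 = -0.34968, ln C = (102.0000·2.5534 − 18.0000·-3.8161)/186.0000 = 1.76953.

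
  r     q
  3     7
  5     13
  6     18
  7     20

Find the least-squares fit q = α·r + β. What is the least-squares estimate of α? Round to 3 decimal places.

Compute the Gram sums: Σr·r = 119, Σr = 21, Σ1 = 4.
Right-hand side: Σr·q = 334, Σq = 58.
Normal equations: [[119, 21]; [21, 4]]·[α, β]ᵀ = [334, 58]ᵀ.
Determinant 119·4 − 21² = 35.
α = (334·4 − 21·58)/35 = 118/35; β = (119·58 − 21·334)/35 = -16/5.

α = 3.371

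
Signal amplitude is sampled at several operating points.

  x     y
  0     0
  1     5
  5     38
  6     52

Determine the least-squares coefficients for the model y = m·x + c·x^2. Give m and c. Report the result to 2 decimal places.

m = 3.46, c = 0.85

Setting ∂/∂m … = 0 gives: 62·m + 342·c = 507;  342·m + 1922·c = 2827.
det = 62·1922 − 342² = 2200.
m = (507·1922 − 342·2827)/2200 = 381/110; c = (62·2827 − 342·507)/2200 = 47/55.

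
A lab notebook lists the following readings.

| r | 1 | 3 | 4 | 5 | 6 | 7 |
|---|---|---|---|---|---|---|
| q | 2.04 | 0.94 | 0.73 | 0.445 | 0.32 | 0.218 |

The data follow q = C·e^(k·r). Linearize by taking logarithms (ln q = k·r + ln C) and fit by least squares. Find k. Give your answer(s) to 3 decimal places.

k = -0.372

Let Y = ln q. Fitting Y = k·r + ln C by least squares:
Over the data: Σr = 26.0000, Σ(r)² = 136.0000, Σln q = -3.1360, Σr·ln q = -22.2794.
Normal system: [[136.0000, 26.0000]; [26.0000, 6]]·[k, ln C]ᵀ = [-22.2794, -3.1360]ᵀ.
Δ = 136.0000·6 − (26.0000)² = 140.0000; k = (-22.2794·6 − 26.0000·-3.1360)/140.0000 = -0.37243, ln C = (136.0000·-3.1360 − 26.0000·-22.2794)/140.0000 = 1.09118.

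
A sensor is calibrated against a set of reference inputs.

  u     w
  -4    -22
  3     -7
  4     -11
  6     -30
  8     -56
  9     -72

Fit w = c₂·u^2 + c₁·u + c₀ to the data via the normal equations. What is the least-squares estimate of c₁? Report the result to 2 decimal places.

From the data, Σu^2·u^2 = 12546, Σu^2·u = 1484, Σu^2 = 222, Σu·u = 222, Σu = 26, Σ1 = 6.
Right-hand side: Σu^2·w = -11087, Σu·w = -1253, Σw = -198.
Inverting the 3×3 Gram matrix, [c₂, c₁, c₀]ᵀ = [-307519/301722, 126051/100574, -108643/150861]ᵀ.

c₁ = 1.25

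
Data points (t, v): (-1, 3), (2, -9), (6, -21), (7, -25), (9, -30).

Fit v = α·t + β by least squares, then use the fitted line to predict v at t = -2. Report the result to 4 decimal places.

v̂ = 5.3436

The normal system XᵀX·[α, β]ᵀ = Xᵀv is [[171, 23]; [23, 5]]·[α, β]ᵀ = [-592, -82]ᵀ.
det = 171·5 − 23² = 326.
α = ((-592)·5 − 23·(-82))/326 = -537/163; β = (171·(-82) − 23·(-592))/326 = -203/163.
At t = -2: v̂ = (-537/163)·(-2) + (-203/163)·(1) = 871/163.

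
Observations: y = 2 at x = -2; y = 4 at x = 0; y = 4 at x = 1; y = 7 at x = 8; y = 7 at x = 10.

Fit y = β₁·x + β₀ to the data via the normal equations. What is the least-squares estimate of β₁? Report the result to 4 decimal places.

With design matrix A, AᵀA = [[169, 17]; [17, 5]] and Aᵀy = [126, 24]ᵀ.
Eliminating β₀: 5·(row 1) − 17·(row 2) gives 556·β₁ = 5·126 − 17·24 = 222, so β₁ = 111/278.
Then β₀ = (24 − 17·(111/278))/5 = 957/278.

β₁ = 0.3993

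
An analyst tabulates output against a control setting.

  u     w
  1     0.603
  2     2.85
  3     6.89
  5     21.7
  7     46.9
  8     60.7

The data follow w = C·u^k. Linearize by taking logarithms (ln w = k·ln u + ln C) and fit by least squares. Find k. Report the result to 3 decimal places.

Linearized form: ln w = k·ln u + ln C. From the 6 transformed points,
AᵀA = [[12.3883, 7.4265]; [7.4265, 6]], rhs = [23.8251, 13.5028]ᵀ  (here Σln u = 7.4265, Σ(ln u)² = 12.3883, Σln w = 13.5028, Σln u·ln w = 23.8251).
Δ = 12.3883·6 − (7.4265)² = 19.1764; k = (23.8251·6 − 7.4265·13.5028)/19.1764 = 2.22518, ln C = (12.3883·13.5028 − 7.4265·23.8251)/19.1764 = -0.50377.

k = 2.225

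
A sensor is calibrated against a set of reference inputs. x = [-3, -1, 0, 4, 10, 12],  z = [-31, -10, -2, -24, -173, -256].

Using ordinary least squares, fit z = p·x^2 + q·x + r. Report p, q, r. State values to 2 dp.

p = -2.01, q = 3.12, r = -3.62

The normal equations are: 31074·p + 2764·q + 270·r = -54837;  2764·p + 270·q + 22·r = -4795;  270·p + 22·q + 6·r = -496.
(Σx^2·x^2 = 31074, Σx^2·x = 2764, Σx^2 = 270, Σx·x = 270, Σx = 22, Σ1 = 6, Σx^2·z = -54837, Σx·z = -4795, Σz = -496.)
Inverting the 3×3 Gram matrix, [p, q, r]ᵀ = [-1314805/653802, 680513/217934, -1183525/326901]ᵀ.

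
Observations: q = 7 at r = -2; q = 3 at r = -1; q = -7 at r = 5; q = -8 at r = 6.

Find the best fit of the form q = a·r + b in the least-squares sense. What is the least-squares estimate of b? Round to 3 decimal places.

From the data, Σr·r = 66, Σr = 8, Σ1 = 4.
And Σr·q = -100, Σq = -5.
Normal equations: [[66, 8]; [8, 4]]·[a, b]ᵀ = [-100, -5]ᵀ.
Determinant 66·4 − 8² = 200.
a = ((-100)·4 − 8·(-5))/200 = -9/5; b = (66·(-5) − 8·(-100))/200 = 47/20.

b = 2.350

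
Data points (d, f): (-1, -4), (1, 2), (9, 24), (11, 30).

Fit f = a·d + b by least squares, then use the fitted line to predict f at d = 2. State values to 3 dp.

The normal system XᵀX·[a, b]ᵀ = Xᵀf is [[204, 20]; [20, 4]]·[a, b]ᵀ = [552, 52]ᵀ.
det = 204·4 − 20² = 416.
a = (552·4 − 20·52)/416 = 73/26; b = (204·52 − 20·552)/416 = -27/26.
At d = 2: f̂ = (73/26)·(2) + (-27/26)·(1) = 119/26.

f̂ = 4.577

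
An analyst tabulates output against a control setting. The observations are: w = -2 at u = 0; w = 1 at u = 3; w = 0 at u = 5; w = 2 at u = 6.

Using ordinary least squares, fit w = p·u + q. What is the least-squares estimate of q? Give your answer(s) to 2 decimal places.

q = -1.67

Normal-equation sums: Σu·u = 70, Σu = 14, Σ1 = 4.
Moment sums: Σu·w = 15, Σw = 1.
Eliminating q: 4·(row 1) − 14·(row 2) gives 84·p = 4·15 − 14·1 = 46, so p = 23/42.
Then q = (1 − 14·(23/42))/4 = -5/3.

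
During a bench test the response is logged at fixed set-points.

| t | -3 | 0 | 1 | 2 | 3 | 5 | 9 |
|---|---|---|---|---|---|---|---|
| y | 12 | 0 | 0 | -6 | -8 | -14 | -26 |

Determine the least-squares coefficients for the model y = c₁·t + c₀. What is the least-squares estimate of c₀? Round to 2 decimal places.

c₀ = 1.59

From the data, Σt·t = 129, Σt = 17, Σ1 = 7.
And Σt·y = -376, Σy = -42.
So AᵀA·[c₁, c₀]ᵀ = Aᵀy: [[129, 17]; [17, 7]]·[c₁, c₀]ᵀ = [-376, -42]ᵀ.
det = 129·7 − 17² = 614.
c₁ = ((-376)·7 − 17·(-42))/614 = -959/307; c₀ = (129·(-42) − 17·(-376))/614 = 487/307.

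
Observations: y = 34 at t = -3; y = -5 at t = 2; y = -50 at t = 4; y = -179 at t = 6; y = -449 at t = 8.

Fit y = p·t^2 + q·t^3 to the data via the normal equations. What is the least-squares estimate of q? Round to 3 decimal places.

q = -0.987

Setting ∂/∂p … = 0 gives: 5745·p + 41357·q = -35694;  41357·p + 313689·q = -272710.
(Σt^2·t^2 = 5745, Σt^2·t^3 = 41357, Σt^3·t^3 = 313689, Σt^2·y = -35694, Σt^3·y = -272710.)
det = 5745·313689 − 41357² = 91741856.
p = ((-35694)·313689 − 41357·(-272710))/91741856 = 5103269/5733866; q = (5745·(-272710) − 41357·(-35694))/91741856 = -5657637/5733866.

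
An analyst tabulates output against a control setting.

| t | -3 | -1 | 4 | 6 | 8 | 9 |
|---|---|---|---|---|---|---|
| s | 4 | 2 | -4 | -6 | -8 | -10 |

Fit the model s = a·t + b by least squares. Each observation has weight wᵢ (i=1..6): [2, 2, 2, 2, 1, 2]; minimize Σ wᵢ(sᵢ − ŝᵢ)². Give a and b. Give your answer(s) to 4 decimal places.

a = -1.1505, b = 0.7016

Normal-equation sums: Σwᵢ·t·t = 350, Σwᵢ·t = 38, Σwᵢ·1 = 11.
Moment sums: Σwᵢ·t·s = -376, Σwᵢ·s = -36.
Normal equations: [[350, 38]; [38, 11]]·[a, b]ᵀ = [-376, -36]ᵀ.
Eliminating b: 11·(row 1) − 38·(row 2) gives 2406·a = 11·(-376) − 38·(-36) = -2768, so a = -1384/1203.
Then b = ((-36) − 38·(-1384/1203))/11 = 844/1203.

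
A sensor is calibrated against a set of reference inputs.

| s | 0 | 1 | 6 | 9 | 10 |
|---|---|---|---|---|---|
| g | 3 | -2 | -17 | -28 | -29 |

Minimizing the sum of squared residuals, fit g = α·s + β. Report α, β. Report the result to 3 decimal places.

α = -3.217, β = 2.130

Forming AᵀA = [[218, 26]; [26, 5]] and Aᵀg = [-646, -73]ᵀ gives AᵀA·[α, β]ᵀ = Aᵀg.
Eliminating β: 5·(row 1) − 26·(row 2) gives 414·α = 5·(-646) − 26·(-73) = -1332, so α = -74/23.
Then β = ((-73) − 26·(-74/23))/5 = 49/23.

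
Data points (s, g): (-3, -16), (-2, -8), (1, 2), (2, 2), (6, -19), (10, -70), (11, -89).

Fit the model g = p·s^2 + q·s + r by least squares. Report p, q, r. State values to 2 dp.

p = -0.97, q = 2.57, r = 0.66

Sums needed: Σs^2·s^2 = 26051, Σs^2·s = 2521, Σs^2 = 275, Σs·s = 275, Σs = 25, Σ1 = 7.
For Mᵀg: Σs^2·g = -18619, Σs·g = -1723, Σg = -198.
Normal equations: [[26051, 2521, 275]; [2521, 275, 25]; [275, 25, 7]]·[p, q, r]ᵀ = [-18619, -1723, -198]ᵀ.
Solving the 3×3 system (Gaussian elimination) gives p = -196859/202818, q = 1043579/405636, r = 12701/19316.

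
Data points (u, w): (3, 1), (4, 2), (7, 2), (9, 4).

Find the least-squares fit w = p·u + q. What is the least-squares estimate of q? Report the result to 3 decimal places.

q = -0.088

Forming XᵀX = [[155, 23]; [23, 4]] and Xᵀw = [61, 9]ᵀ gives XᵀX·[p, q]ᵀ = Xᵀw.
Determinant 155·4 − 23² = 91.
p = (61·4 − 23·9)/91 = 37/91; q = (155·9 − 23·61)/91 = -8/91.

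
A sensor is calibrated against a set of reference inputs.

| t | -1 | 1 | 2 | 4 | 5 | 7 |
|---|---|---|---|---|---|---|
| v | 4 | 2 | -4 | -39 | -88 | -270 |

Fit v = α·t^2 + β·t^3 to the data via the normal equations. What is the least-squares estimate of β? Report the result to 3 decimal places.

β = -1.005

With design matrix M, MᵀM = [[3300, 20988]; [20988, 137436]] and Mᵀv = [-16064, -106140]ᵀ.
Eliminating β: 137436·(row 1) − 20988·(row 2) gives 13042656·α = 137436·(-16064) − 20988·(-106140) = 19894416, so α = 414467/271722.
Then β = ((-106140) − 20988·(414467/271722))/137436 = -8277/8234.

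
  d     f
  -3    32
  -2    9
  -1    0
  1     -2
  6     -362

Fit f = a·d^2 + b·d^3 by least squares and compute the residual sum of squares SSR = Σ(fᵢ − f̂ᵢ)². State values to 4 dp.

Forming MᵀM = [[1395, 7501]; [7501, 47451]] and Mᵀf = [-12710, -79130]ᵀ gives MᵀM·[a, b]ᵀ = Mᵀf.
Δ = 1395·47451 − 7501² = 9929144.
a = ((-12710)·47451 − 7501·(-79130))/9929144 = -1193510/1241143; b = (1395·(-79130) − 7501·(-12710))/9929144 = -1881080/1241143.
Residuals: -330994/1241143, 895687/1241143, -687570/1241143, 592304/1241143, -14126/1241143; SSR = 1398379/1241143.

SSR = 1.1267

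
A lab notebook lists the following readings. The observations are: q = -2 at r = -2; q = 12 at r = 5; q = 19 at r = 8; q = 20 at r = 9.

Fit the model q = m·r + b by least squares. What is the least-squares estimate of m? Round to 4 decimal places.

m = 2.0405

MᵀM·[m, b]ᵀ = Mᵀq reads: 174·m + 20·b = 396;  20·m + 4·b = 49.
Determinant 174·4 − 20² = 296.
m = (396·4 − 20·49)/296 = 151/74; b = (174·49 − 20·396)/296 = 303/148.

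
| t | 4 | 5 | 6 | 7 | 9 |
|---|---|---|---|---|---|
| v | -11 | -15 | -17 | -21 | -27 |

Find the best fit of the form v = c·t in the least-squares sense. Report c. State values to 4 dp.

c = -2.9517

Forming AᵀA = [[207]] and Aᵀv = [-611]ᵀ gives AᵀA·[c]ᵀ = Aᵀv.
c = (-611)/207 = -2.95169.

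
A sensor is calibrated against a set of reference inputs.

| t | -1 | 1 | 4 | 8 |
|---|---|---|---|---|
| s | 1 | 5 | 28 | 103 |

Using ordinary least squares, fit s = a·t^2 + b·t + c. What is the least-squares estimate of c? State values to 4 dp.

c = 1.2294

MᵀM·[a, b, c]ᵀ = Mᵀs reads: 4354·a + 576·b + 82·c = 7046;  576·a + 82·b + 12·c = 940;  82·a + 12·b + 4·c = 137.
(Σt^2·t^2 = 4354, Σt^2·t = 576, Σt^2 = 82, Σt·t = 82, Σt = 12, Σ1 = 4, Σt^2·s = 7046, Σt·s = 940, Σs = 137.)
Solving the 3×3 system (Gaussian elimination) gives a = 6785/4686, b = 79/71, c = 5761/4686.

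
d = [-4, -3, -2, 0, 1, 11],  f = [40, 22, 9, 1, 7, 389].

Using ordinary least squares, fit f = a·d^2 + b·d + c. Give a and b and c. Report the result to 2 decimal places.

Setting ∂/∂a … = 0 gives: 14995·a + 1233·b + 151·c = 47950;  1233·a + 151·b + 3·c = 4042;  151·a + 3·b + 6·c = 468.
Inverting the 3×3 Gram matrix, [a, b, c]ᵀ = [1499931/500732, 1141253/500732, 369103/250366]ᵀ.

a = 3.00, b = 2.28, c = 1.47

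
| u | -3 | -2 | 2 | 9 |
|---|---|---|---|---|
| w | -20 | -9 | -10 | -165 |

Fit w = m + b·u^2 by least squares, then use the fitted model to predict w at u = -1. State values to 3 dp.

ŵ = -3.577

Compute the Gram sums: Σ1 = 4, Σu^2 = 98, Σu^2·u^2 = 6674.
For Xᵀw: Σw = -204, Σu^2·w = -13621.
XᵀX·[m, b]ᵀ = Xᵀw becomes [[4, 98]; [98, 6674]]·[m, b]ᵀ = [-204, -13621]ᵀ.
det = 4·6674 − 98² = 17092.
m = ((-204)·6674 − 98·(-13621))/17092 = -13319/8546; b = (4·(-13621) − 98·(-204))/17092 = -8623/4273.
At u = -1: ŵ = (-13319/8546)·(1) + (-8623/4273)·(1) = -30565/8546.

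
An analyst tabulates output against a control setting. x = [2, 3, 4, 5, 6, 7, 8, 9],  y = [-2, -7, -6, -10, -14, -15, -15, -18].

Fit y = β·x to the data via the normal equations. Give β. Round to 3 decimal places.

With design matrix M, MᵀM = [[284]] and Mᵀy = [-570]ᵀ.
β = (-570)/284 = -2.00704.

β = -2.007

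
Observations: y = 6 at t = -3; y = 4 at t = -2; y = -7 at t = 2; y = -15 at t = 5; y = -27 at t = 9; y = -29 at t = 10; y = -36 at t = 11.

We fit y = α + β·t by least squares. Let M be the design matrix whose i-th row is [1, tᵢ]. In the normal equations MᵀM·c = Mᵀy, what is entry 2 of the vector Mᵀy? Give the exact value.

-1044

Entry 2 ↔ basis t, so (Mᵀy)_{2} = Σᵢ (t)·yᵢ = (-3)·(6) + (-2)·(4) + (2)·(-7) + (5)·(-15) + (9)·(-27) + (10)·(-29) + (11)·(-36) = -1044.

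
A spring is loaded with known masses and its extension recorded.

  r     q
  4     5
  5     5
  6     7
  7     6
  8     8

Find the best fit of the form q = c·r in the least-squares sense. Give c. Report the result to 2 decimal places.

XᵀX·[c]ᵀ = Xᵀq reads: 190·c = 193.
(Σr·r = 190, Σr·q = 193.)
Hence c = 193 / 190 ≈ 1.01579.

c = 1.02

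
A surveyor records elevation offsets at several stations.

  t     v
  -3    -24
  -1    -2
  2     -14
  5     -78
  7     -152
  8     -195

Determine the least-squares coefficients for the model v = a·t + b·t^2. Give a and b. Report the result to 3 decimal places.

a = -0.927, b = -2.945

Normal-equation sums: Σt·t = 152, Σt·t^2 = 960, Σt^2·t^2 = 7220.
Right-hand side: Σt·v = -2968, Σt^2·v = -22152.
Normal equations: [[152, 960]; [960, 7220]]·[a, b]ᵀ = [-2968, -22152]ᵀ.
Determinant 152·7220 − 960² = 175840.
a = ((-2968)·7220 − 960·(-22152))/175840 = -1019/1099; b = (152·(-22152) − 960·(-2968))/175840 = -16182/5495.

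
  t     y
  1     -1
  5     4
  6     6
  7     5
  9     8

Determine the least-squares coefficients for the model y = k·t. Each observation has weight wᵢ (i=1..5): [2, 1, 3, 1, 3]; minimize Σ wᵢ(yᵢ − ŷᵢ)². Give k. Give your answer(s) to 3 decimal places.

k = 0.883

Setting ∂/∂k … = 0 gives: 427·k = 377.
(Σwᵢ·t·t = 427, Σwᵢ·t·y = 377.)
k = 377/427 = 0.882904.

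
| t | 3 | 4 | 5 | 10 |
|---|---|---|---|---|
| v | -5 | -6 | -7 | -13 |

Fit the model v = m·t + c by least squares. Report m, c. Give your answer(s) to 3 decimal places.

With design matrix M, MᵀM = [[150, 22]; [22, 4]] and Mᵀv = [-204, -31]ᵀ.
Determinant 150·4 − 22² = 116.
m = ((-204)·4 − 22·(-31))/116 = -67/58; c = (150·(-31) − 22·(-204))/116 = -81/58.

m = -1.155, c = -1.397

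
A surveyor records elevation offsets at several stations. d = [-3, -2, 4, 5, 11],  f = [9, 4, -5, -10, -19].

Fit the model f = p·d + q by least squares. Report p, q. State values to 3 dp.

Sums needed: Σd·d = 175, Σd = 15, Σ1 = 5.
For Mᵀf: Σd·f = -314, Σf = -21.
Normal equations: [[175, 15]; [15, 5]]·[p, q]ᵀ = [-314, -21]ᵀ.
det = 175·5 − 15² = 650.
p = ((-314)·5 − 15·(-21))/650 = -251/130; q = (175·(-21) − 15·(-314))/650 = 207/130.

p = -1.931, q = 1.592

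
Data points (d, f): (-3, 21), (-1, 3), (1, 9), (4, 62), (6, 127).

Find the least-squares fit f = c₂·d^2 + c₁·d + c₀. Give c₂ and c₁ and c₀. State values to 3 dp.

c₂ = 2.959, c₁ = 2.906, c₀ = 3.052

Setting ∂/∂c₂ … = 0 gives: 1635·c₂ + 253·c₁ + 63·c₀ = 5765;  253·c₂ + 63·c₁ + 7·c₀ = 953;  63·c₂ + 7·c₁ + 5·c₀ = 222.
Solving the 3×3 system (Gaussian elimination) gives c₂ = 130131/43982, c₁ = 127813/43982, c₀ = 67106/21991.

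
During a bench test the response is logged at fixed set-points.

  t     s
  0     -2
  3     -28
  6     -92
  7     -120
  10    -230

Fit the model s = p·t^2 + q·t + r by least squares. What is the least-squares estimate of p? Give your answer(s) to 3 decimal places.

p = -1.979

Forming MᵀM = [[13778, 1586, 194]; [1586, 194, 26]; [194, 26, 5]] and Mᵀs = [-32444, -3776, -472]ᵀ gives MᵀM·[p, q, r]ᵀ = Mᵀs.
Solving the 3×3 system (Gaussian elimination) gives p = -1575/796, q = -7291/2388, r = -1046/597.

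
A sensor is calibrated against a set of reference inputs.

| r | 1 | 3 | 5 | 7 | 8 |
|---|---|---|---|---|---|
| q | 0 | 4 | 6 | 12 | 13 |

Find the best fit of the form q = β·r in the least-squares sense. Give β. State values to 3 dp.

The normal system AᵀA·[β]ᵀ = Aᵀq is [[148]]·[β]ᵀ = [230]ᵀ.
β = 230/148 = 1.55405.

β = 1.554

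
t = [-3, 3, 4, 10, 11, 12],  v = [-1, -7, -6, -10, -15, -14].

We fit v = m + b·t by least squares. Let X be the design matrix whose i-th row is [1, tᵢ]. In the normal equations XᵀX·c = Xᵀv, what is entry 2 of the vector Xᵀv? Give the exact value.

Entry 2 ↔ basis t, so (Xᵀv)_{2} = Σᵢ (t)·vᵢ = (-3)·(-1) + (3)·(-7) + (4)·(-6) + (10)·(-10) + (11)·(-15) + (12)·(-14) = -475.

-475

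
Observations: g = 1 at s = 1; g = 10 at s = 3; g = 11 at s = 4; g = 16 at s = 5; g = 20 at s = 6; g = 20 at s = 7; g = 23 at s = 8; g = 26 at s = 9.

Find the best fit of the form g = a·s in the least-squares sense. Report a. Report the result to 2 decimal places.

The normal equations are: 281·a = 833.
a = 833/281 = 2.96441.

a = 2.96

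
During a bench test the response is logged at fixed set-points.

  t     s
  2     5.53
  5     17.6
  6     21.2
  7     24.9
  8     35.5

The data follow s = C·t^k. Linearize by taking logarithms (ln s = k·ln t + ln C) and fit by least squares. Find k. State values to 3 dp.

Linearized form: ln s = k·ln t + ln C. From the 5 transformed points,
Over the data: Σln t = 8.1197, Σ(ln t)² = 14.3918, Σln s = 14.4165, Σln t·ln s = 24.9516.
Normal system: [[14.3918, 8.1197]; [8.1197, 5]]·[k, ln C]ᵀ = [24.9516, 14.4165]ᵀ.
Solving (det = 6.0295): k = 1.27717, ln C = 0.80926.

k = 1.277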